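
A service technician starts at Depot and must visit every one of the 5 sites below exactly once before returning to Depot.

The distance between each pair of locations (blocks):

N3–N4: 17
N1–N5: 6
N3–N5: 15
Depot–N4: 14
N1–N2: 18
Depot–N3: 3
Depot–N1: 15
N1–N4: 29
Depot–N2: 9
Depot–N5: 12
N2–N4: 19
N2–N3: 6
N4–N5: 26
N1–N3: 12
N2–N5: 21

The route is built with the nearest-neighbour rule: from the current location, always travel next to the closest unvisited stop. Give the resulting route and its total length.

73 blocks along Depot → N3 → N2 → N1 → N5 → N4 → Depot.

Depot → [N3:3 / N2:9 / N5:12 / N4:14 / N1:15] → N3 (3)
N3 → [N2:6 / N1:12 / N5:15 / N4:17] → N2 (6)
N2 → [N1:18 / N4:19 / N5:21] → N1 (18)
N1 → [N5:6 / N4:29] → N5 (6)
N5 → [N4:26] → N4 (26)
Return N4→Depot: 14.
Total = 3 + 6 + 18 + 6 + 26 + 14 = 73.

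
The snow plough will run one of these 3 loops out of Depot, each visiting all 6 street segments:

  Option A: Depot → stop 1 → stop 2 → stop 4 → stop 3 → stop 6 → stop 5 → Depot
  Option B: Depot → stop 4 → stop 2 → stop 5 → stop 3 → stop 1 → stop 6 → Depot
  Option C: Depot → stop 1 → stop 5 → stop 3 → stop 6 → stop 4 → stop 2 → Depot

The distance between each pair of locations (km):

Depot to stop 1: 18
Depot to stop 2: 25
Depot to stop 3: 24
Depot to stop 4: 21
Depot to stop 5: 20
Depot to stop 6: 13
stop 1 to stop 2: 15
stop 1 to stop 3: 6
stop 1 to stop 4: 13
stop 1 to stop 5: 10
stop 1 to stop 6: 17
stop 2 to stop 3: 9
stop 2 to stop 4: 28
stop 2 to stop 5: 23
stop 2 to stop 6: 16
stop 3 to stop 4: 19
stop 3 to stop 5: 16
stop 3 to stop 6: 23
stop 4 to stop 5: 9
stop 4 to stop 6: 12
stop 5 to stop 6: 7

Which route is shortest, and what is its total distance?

Shortest is Option B, total 124 km.

Option A: 18 + 15 + 28 + 19 + 23 + 7 + 20 = 130
Option B: 21 + 28 + 23 + 16 + 6 + 17 + 13 = 124
Option C: 18 + 10 + 16 + 23 + 12 + 28 + 25 = 132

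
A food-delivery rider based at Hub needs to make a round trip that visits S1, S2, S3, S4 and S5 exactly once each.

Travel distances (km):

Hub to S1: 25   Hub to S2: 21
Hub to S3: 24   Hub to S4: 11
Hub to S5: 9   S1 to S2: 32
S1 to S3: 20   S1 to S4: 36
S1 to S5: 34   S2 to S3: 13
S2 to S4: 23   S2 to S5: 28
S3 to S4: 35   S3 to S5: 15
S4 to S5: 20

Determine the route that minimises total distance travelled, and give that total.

Minimum total distance: 110 km.

With 5 stops there are 5!/2 = 60 distinct round trips (a route and its reverse cost the same).
Hub-S1-S2-S3-S4-S5-Hub: 25+32+13+35+20+9 = 134
Hub-S1-S2-S3-S5-S4-Hub: 25+32+13+15+20+11 = 116
Hub-S1-S2-S4-S3-S5-Hub: 25+32+23+35+15+9 = 139
Hub-S1-S2-S4-S5-S3-Hub: 25+32+23+20+15+24 = 139
Hub-S1-S2-S5-S3-S4-Hub: 25+32+28+15+35+11 = 146
Hub-S1-S2-S5-S4-S3-Hub: 25+32+28+20+35+24 = 164
Hub-S1-S3-S2-S4-S5-Hub: 25+20+13+23+20+9 = 110
Hub-S1-S3-S2-S5-S4-Hub: 25+20+13+28+20+11 = 117
Hub-S1-S3-S4-S2-S5-Hub: 25+20+35+23+28+9 = 140
Hub-S1-S3-S4-S5-S2-Hub: 25+20+35+20+28+21 = 149
Hub-S1-S3-S5-S2-S4-Hub: 25+20+15+28+23+11 = 122
Hub-S1-S3-S5-S4-S2-Hub: 25+20+15+20+23+21 = 124
Hub-S1-S4-S2-S3-S5-Hub: 25+36+23+13+15+9 = 121
Hub-S1-S4-S2-S5-S3-Hub: 25+36+23+28+15+24 = 151
… (46 more)
The minimum is 110.
One optimal route: Hub → S1 → S3 → S2 → S4 → S5 → Hub (or its reverse).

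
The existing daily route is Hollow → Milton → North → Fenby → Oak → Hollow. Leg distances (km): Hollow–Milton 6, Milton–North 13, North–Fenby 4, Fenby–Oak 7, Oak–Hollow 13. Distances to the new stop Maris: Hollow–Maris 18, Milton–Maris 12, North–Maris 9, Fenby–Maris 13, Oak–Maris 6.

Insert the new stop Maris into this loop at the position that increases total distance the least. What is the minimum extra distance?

+8 km — insert Maris between Milton and North.

Insertion cost between consecutive stops i–j is d(i,Maris) + d(Maris,j) − d(i,j):
  between Hollow and Milton: 18 + 12 − 6 = 24
  between Milton and North: 12 + 9 − 13 = 8
  between North and Fenby: 9 + 13 − 4 = 18
  between Fenby and Oak: 13 + 6 − 7 = 12
  between Oak and Hollow: 6 + 18 − 13 = 11
Cheapest insertion is between Milton and North, adding 8.
New total = 43 + 8 = 51.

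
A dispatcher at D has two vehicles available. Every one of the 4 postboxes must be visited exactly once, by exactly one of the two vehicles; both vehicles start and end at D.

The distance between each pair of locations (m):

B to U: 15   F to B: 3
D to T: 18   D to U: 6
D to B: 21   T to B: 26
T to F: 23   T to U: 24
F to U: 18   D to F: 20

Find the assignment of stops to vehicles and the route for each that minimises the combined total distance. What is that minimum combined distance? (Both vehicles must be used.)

77 m — the smallest possible combined total.

Try each way of splitting the stops between the two vehicles (each non-empty) and, for each split, find the best tour for each vehicle:
  {T} + {F, B, U}: 36 + 44 = 80
  {F} + {T, B, U}: 40 + 65 = 105
  {T, F} + {B, U}: 61 + 42 = 103
  {B} + {T, F, U}: 42 + 65 = 107
  {T, B} + {F, U}: 65 + 44 = 109
  {F, B} + {T, U}: 44 + 48 = 92
  … (7 splits in total)
  {T, F, B} + {U}: 65 + 12 = 77  ← best
Best: vehicle 1 D → T → F → B → D = 65; vehicle 2 D → U → D = 12; combined 77.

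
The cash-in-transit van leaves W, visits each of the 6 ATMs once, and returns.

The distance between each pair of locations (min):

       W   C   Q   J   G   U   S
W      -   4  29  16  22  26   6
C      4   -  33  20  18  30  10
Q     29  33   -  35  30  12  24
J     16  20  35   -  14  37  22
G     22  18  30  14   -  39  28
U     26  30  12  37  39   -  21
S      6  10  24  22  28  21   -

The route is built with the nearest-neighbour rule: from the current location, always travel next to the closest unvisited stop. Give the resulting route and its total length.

W → [C:4 / S:6 / J:16 / G:22 / U:26 / Q:29] → C (4)
C → [S:10 / G:18 / J:20 / U:30 / Q:33] → S (10)
S → [U:21 / J:22 / Q:24 / G:28] → U (21)
U → [Q:12 / J:37 / G:39] → Q (12)
Q → [G:30 / J:35] → G (30)
G → [J:14] → J (14)
Return J→W: 16.
Total = 4 + 10 + 21 + 12 + 30 + 14 + 16 = 107.

Total distance 107 min via the nearest-neighbour route W → C → S → U → Q → G → J → W.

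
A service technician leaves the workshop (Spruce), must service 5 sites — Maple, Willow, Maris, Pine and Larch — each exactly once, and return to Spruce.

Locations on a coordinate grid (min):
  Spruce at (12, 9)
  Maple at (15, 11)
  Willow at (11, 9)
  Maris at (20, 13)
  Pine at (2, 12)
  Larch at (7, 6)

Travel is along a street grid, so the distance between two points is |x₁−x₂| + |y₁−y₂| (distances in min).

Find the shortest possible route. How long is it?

50 min — the shortest possible round trip.

With 5 stops there are 5!/2 = 60 distinct round trips (a route and its reverse cost the same).
Spruce - Maple - Willow - Maris - Pine - Larch - Spruce: 5+6+13+19+11+8 = 62
Spruce - Maple - Willow - Maris - Larch - Pine - Spruce: 5+6+13+20+11+13 = 68
Spruce - Maple - Willow - Pine - Maris - Larch - Spruce: 5+6+12+19+20+8 = 70
Spruce - Maple - Willow - Pine - Larch - Maris - Spruce: 5+6+12+11+20+12 = 66
Spruce - Maple - Willow - Larch - Maris - Pine - Spruce: 5+6+7+20+19+13 = 70
Spruce - Maple - Willow - Larch - Pine - Maris - Spruce: 5+6+7+11+19+12 = 60
Spruce - Maple - Maris - Willow - Pine - Larch - Spruce: 5+7+13+12+11+8 = 56
Spruce - Maple - Maris - Willow - Larch - Pine - Spruce: 5+7+13+7+11+13 = 56
Spruce - Maple - Maris - Pine - Willow - Larch - Spruce: 5+7+19+12+7+8 = 58
Spruce - Maple - Maris - Pine - Larch - Willow - Spruce: 5+7+19+11+7+1 = 50
Spruce - Maple - Maris - Larch - Willow - Pine - Spruce: 5+7+20+7+12+13 = 64
Spruce - Maple - Maris - Larch - Pine - Willow - Spruce: 5+7+20+11+12+1 = 56
Spruce - Maple - Pine - Willow - Maris - Larch - Spruce: 5+14+12+13+20+8 = 72
Spruce - Maple - Pine - Willow - Larch - Maris - Spruce: 5+14+12+7+20+12 = 70
… (46 more)
The minimum is 50.
One optimal route: Spruce → Maple → Maris → Pine → Larch → Willow → Spruce (or its reverse).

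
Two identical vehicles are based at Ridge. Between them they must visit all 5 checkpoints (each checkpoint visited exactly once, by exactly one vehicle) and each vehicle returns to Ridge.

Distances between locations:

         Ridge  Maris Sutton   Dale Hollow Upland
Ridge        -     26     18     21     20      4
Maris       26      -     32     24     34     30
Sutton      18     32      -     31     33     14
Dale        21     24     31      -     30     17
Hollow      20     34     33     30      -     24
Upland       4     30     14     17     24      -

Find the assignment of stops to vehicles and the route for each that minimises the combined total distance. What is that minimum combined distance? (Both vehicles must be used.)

Minimum combined distance: 132.

There are 2^4 − 1 = 15 ways to divide the 5 stops into two non-empty groups. For each, the best each vehicle can do is its own shortest tour through its group:
  {Maris} + {Sutton, Dale, Hollow, Upland}: 52 + 99 = 151
  {Sutton} + {Maris, Dale, Hollow, Upland}: 36 + 99 = 135
  {Maris, Sutton} + {Dale, Hollow, Upland}: 76 + 71 = 147
  {Dale} + {Maris, Sutton, Hollow, Upland}: 42 + 104 = 146
  {Maris, Dale} + {Sutton, Hollow, Upland}: 71 + 71 = 142
  {Sutton, Dale} + {Maris, Hollow, Upland}: 70 + 88 = 158
  … (15 splits in total)
  {Maris, Sutton, Dale, Hollow} + {Upland}: 124 + 8 = 132  ← best
Best: vehicle 1 Ridge → Sutton → Maris → Dale → Hollow → Ridge = 124; vehicle 2 Ridge → Upland → Ridge = 8; combined 132.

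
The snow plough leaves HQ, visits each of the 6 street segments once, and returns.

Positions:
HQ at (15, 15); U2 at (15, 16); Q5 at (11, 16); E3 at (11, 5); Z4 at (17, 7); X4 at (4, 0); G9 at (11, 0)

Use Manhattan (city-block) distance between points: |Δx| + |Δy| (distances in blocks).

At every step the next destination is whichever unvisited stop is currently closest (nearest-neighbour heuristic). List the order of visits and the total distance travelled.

From HQ: distances to unvisited — U2=1, Q5=5, Z4=10, E3=14, G9=19, X4=26. Nearest is U2 (1).
From U2: distances to unvisited — Q5=4, Z4=11, E3=15, G9=20, X4=27. Nearest is Q5 (4).
From Q5: distances to unvisited — E3=11, Z4=15, G9=16, X4=23. Nearest is E3 (11).
From E3: distances to unvisited — G9=5, Z4=8, X4=12. Nearest is G9 (5).
From G9: distances to unvisited — X4=7, Z4=13. Nearest is X4 (7).
From X4: distances to unvisited — Z4=20. Nearest is Z4 (20).
Return Z4→HQ: 10.
Total = 1 + 4 + 11 + 5 + 7 + 20 + 10 = 58.

Total distance 58 blocks via the nearest-neighbour route HQ → U2 → Q5 → E3 → G9 → X4 → Z4 → HQ.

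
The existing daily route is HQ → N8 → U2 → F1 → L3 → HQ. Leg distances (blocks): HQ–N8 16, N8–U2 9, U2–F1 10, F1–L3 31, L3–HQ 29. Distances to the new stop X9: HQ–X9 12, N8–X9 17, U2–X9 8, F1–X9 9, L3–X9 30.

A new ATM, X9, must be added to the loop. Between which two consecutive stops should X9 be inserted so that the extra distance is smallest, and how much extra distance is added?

+7 blocks — insert X9 between U2 and F1.

Insertion cost between consecutive stops i–j is d(i,X9) + d(X9,j) − d(i,j):
  between HQ and N8: 12 + 17 − 16 = 13
  between N8 and U2: 17 + 8 − 9 = 16
  between U2 and F1: 8 + 9 − 10 = 7
  between F1 and L3: 9 + 30 − 31 = 8
  between L3 and HQ: 30 + 12 − 29 = 13
Cheapest insertion is between U2 and F1, adding 7.
New total = 95 + 7 = 102.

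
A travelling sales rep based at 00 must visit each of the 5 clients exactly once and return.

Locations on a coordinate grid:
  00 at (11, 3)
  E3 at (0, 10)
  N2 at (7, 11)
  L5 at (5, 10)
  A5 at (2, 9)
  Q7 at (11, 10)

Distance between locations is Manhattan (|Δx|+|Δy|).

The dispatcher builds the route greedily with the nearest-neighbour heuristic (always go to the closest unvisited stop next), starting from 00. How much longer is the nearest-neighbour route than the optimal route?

00: Q7=7, N2=12, L5=13, A5=15, E3=18 ⇒ Q7
Q7: N2=5, L5=6, A5=10, E3=11 ⇒ N2
N2: L5=3, A5=7, E3=8 ⇒ L5
L5: A5=4, E3=5 ⇒ A5
A5: E3=3 ⇒ E3
NN route 00 → Q7 → N2 → L5 → A5 → E3 → 00 costs 40.
Optimal: 00 → A5 → E3 → L5 → N2 → Q7 → 00 costs 38 (by enumerating all 60 distinct tours).
Excess = 40 − 38 = 2.

The nearest-neighbour route is 2 longer than optimal.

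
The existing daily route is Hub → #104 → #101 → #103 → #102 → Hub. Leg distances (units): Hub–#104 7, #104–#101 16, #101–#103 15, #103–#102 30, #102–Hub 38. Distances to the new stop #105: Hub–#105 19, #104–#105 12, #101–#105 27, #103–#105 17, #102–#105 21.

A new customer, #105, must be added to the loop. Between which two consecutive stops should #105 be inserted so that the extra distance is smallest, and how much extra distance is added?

Insertion cost between consecutive stops i–j is d(i,#105) + d(#105,j) − d(i,j):
  between Hub and #104: 19 + 12 − 7 = 24
  between #104 and #101: 12 + 27 − 16 = 23
  between #101 and #103: 27 + 17 − 15 = 29
  between #103 and #102: 17 + 21 − 30 = 8
  between #102 and Hub: 21 + 19 − 38 = 2
Cheapest insertion is between #102 and Hub, adding 2.
New total = 106 + 2 = 108.

Minimum extra distance: 2, inserting #105 between #102 and Hub.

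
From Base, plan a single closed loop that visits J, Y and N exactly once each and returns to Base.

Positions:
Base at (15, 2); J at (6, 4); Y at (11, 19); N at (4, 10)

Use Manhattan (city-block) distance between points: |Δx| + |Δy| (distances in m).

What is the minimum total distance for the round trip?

With 3 stops there are 3!/2 = 3 distinct round trips (a route and its reverse cost the same).
Base - J - Y - N - Base: 11+20+16+19 = 66
Base - J - N - Y - Base: 11+8+16+21 = 56
Base - Y - J - N - Base: 21+20+8+19 = 68
The minimum is 56.
One optimal route: Base → J → N → Y → Base (or its reverse).

56 m — the shortest possible round trip.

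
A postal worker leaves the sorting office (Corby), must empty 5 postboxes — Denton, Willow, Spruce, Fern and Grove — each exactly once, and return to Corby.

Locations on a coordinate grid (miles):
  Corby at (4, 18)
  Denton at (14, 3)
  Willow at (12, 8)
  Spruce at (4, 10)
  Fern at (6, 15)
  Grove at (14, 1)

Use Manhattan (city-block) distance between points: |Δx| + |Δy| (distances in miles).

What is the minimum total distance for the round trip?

With 5 stops there are 5!/2 = 60 distinct round trips (a route and its reverse cost the same).
Corby-Denton-Willow-Spruce-Fern-Grove-Corby: 25+7+10+7+22+27 = 98
Corby-Denton-Willow-Spruce-Grove-Fern-Corby: 25+7+10+19+22+5 = 88
Corby-Denton-Willow-Fern-Spruce-Grove-Corby: 25+7+13+7+19+27 = 98
Corby-Denton-Willow-Fern-Grove-Spruce-Corby: 25+7+13+22+19+8 = 94
Corby-Denton-Willow-Grove-Spruce-Fern-Corby: 25+7+9+19+7+5 = 72
Corby-Denton-Willow-Grove-Fern-Spruce-Corby: 25+7+9+22+7+8 = 78
Corby-Denton-Spruce-Willow-Fern-Grove-Corby: 25+17+10+13+22+27 = 114
Corby-Denton-Spruce-Willow-Grove-Fern-Corby: 25+17+10+9+22+5 = 88
Corby-Denton-Spruce-Fern-Willow-Grove-Corby: 25+17+7+13+9+27 = 98
Corby-Denton-Spruce-Fern-Grove-Willow-Corby: 25+17+7+22+9+18 = 98
Corby-Denton-Spruce-Grove-Willow-Fern-Corby: 25+17+19+9+13+5 = 88
Corby-Denton-Spruce-Grove-Fern-Willow-Corby: 25+17+19+22+13+18 = 114
Corby-Denton-Fern-Willow-Spruce-Grove-Corby: 25+20+13+10+19+27 = 114
Corby-Denton-Fern-Willow-Grove-Spruce-Corby: 25+20+13+9+19+8 = 94
… (46 more)
Corby-Spruce-Denton-Grove-Willow-Fern-Corby: 8+17+2+9+13+5 = 54  ← best
The minimum is 54.
One optimal route: Corby → Spruce → Denton → Grove → Willow → Fern → Corby (or its reverse).

54 miles — the shortest possible round trip.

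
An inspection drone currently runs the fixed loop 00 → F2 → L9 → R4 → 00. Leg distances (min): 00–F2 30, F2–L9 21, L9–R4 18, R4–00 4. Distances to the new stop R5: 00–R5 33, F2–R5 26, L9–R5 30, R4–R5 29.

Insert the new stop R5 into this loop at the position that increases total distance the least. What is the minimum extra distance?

Insertion cost between consecutive stops i–j is d(i,R5) + d(R5,j) − d(i,j):
  between 00 and F2: 33 + 26 − 30 = 29
  between F2 and L9: 26 + 30 − 21 = 35
  between L9 and R4: 30 + 29 − 18 = 41
  between R4 and 00: 29 + 33 − 4 = 58
Cheapest insertion is between 00 and F2, adding 29.
New total = 73 + 29 = 102.

+29 min — insert R5 between 00 and F2.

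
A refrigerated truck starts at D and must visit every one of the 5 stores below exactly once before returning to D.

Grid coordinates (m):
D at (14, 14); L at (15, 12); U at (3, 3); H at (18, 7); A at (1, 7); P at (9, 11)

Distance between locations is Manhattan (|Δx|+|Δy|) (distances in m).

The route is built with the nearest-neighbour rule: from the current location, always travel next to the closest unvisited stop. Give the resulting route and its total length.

58 m along D → L → P → A → U → H → D.

At D the remaining stops are L 3, P 8, H 11, A 20, U 22; go to L.
At L the remaining stops are P 7, H 8, A 19, U 21; go to P.
At P the remaining stops are A 12, H 13, U 14; go to A.
At A the remaining stops are U 6, H 17; go to U.
At U the remaining stops are H 19; go to H.
Return H→D: 11.
Total = 3 + 7 + 12 + 6 + 19 + 11 = 58.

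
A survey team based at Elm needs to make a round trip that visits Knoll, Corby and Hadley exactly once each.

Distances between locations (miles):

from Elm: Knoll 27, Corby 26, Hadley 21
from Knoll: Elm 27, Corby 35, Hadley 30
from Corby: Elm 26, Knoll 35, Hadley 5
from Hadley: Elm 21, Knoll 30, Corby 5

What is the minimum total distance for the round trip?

Minimum total distance: 88 miles.

Elm - Knoll - Corby - Hadley - Elm: 27+35+5+21 = 88
Elm - Knoll - Hadley - Corby - Elm: 27+30+5+26 = 88
Elm - Corby - Knoll - Hadley - Elm: 26+35+30+21 = 112
The minimum is 88.
One optimal route: Elm → Knoll → Corby → Hadley → Elm (or its reverse).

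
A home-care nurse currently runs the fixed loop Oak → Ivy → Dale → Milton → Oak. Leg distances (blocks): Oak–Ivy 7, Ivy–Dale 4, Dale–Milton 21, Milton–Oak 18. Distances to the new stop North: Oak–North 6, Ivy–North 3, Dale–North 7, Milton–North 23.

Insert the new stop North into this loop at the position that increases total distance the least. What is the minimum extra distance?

Adding 2 blocks by placing North on the Oak–Ivy leg.

Insertion cost between consecutive stops i–j is d(i,North) + d(North,j) − d(i,j):
  between Oak and Ivy: 6 + 3 − 7 = 2
  between Ivy and Dale: 3 + 7 − 4 = 6
  between Dale and Milton: 7 + 23 − 21 = 9
  between Milton and Oak: 23 + 6 − 18 = 11
Cheapest insertion is between Oak and Ivy, adding 2.
New total = 50 + 2 = 52.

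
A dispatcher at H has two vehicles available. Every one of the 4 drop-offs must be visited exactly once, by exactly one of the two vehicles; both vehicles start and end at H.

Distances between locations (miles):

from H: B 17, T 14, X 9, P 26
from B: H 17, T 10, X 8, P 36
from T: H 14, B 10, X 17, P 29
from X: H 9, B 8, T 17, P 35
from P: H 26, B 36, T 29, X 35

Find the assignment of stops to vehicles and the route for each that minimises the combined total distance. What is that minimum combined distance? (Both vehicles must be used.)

There are 2^3 − 1 = 7 ways to divide the 4 stops into two non-empty groups. For each, the best each vehicle can do is its own shortest tour through its group:
  {B} + {T, X, P}: 34 + 81 = 115
  {T} + {B, X, P}: 28 + 79 = 107
  {B, T} + {X, P}: 41 + 70 = 111
  {X} + {B, T, P}: 18 + 82 = 100
  {B, X} + {T, P}: 34 + 69 = 103
  {T, X} + {B, P}: 40 + 79 = 119
  … (7 splits in total)
  {B, T, X} + {P}: 41 + 52 = 93  ← best
Best: vehicle 1 H → T → B → X → H = 41; vehicle 2 H → P → H = 52; combined 93.

93 miles — the smallest possible combined total.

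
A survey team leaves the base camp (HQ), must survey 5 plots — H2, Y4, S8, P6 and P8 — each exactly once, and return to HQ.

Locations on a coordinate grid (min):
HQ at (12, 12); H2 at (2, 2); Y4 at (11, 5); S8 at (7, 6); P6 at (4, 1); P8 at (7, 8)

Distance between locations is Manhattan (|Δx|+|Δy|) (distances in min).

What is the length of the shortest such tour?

Shortest round trip = 42 min.

HQ → H2 → Y4 → S8 → P6 → P8 → HQ: 20+12+5+8+10+9 = 64
HQ → H2 → Y4 → S8 → P8 → P6 → HQ: 20+12+5+2+10+19 = 68
HQ → H2 → Y4 → P6 → S8 → P8 → HQ: 20+12+11+8+2+9 = 62
HQ → H2 → Y4 → P6 → P8 → S8 → HQ: 20+12+11+10+2+11 = 66
HQ → H2 → Y4 → P8 → S8 → P6 → HQ: 20+12+7+2+8+19 = 68
HQ → H2 → Y4 → P8 → P6 → S8 → HQ: 20+12+7+10+8+11 = 68
HQ → H2 → S8 → Y4 → P6 → P8 → HQ: 20+9+5+11+10+9 = 64
HQ → H2 → S8 → Y4 → P8 → P6 → HQ: 20+9+5+7+10+19 = 70
HQ → H2 → S8 → P6 → Y4 → P8 → HQ: 20+9+8+11+7+9 = 64
HQ → H2 → S8 → P6 → P8 → Y4 → HQ: 20+9+8+10+7+8 = 62
HQ → H2 → S8 → P8 → Y4 → P6 → HQ: 20+9+2+7+11+19 = 68
HQ → H2 → S8 → P8 → P6 → Y4 → HQ: 20+9+2+10+11+8 = 60
HQ → H2 → P6 → Y4 → S8 → P8 → HQ: 20+3+11+5+2+9 = 50
HQ → H2 → P6 → Y4 → P8 → S8 → HQ: 20+3+11+7+2+11 = 54
… (46 more)
HQ → Y4 → H2 → P6 → S8 → P8 → HQ: 8+12+3+8+2+9 = 42  ← best
The minimum is 42.
One optimal route: HQ → Y4 → H2 → P6 → S8 → P8 → HQ (or its reverse).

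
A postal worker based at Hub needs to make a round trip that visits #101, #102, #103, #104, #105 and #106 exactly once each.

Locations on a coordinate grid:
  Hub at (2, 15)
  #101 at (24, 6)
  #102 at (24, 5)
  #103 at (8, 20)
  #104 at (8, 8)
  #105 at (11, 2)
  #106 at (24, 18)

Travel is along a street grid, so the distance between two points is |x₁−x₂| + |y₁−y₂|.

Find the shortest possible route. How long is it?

80 — the shortest possible round trip.

Hub→#101→#102→#103→#104→#105→#106→Hub: 31+1+31+12+9+29+25 = 138
Hub→#101→#102→#103→#104→#106→#105→Hub: 31+1+31+12+26+29+22 = 152
Hub→#101→#102→#103→#105→#104→#106→Hub: 31+1+31+21+9+26+25 = 144
Hub→#101→#102→#103→#105→#106→#104→Hub: 31+1+31+21+29+26+13 = 152
Hub→#101→#102→#103→#106→#104→#105→Hub: 31+1+31+18+26+9+22 = 138
Hub→#101→#102→#103→#106→#105→#104→Hub: 31+1+31+18+29+9+13 = 132
Hub→#101→#102→#104→#103→#105→#106→Hub: 31+1+19+12+21+29+25 = 138
Hub→#101→#102→#104→#103→#106→#105→Hub: 31+1+19+12+18+29+22 = 132
… (352 more)
Hub→#103→#106→#101→#102→#105→#104→Hub: 11+18+12+1+16+9+13 = 80  ← best
The minimum is 80.
One optimal route: Hub → #103 → #106 → #101 → #102 → #105 → #104 → Hub (or its reverse).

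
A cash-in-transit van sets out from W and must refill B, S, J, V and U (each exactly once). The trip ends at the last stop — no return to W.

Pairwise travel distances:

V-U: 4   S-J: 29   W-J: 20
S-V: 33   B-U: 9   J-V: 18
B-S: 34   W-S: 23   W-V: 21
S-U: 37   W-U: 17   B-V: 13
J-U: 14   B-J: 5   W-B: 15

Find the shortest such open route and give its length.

68 — the minimum one-way total.

There are 5! = 120 possible orderings.
W→B→S→J→V→U: 15+34+29+18+4 = 100
W→B→S→J→U→V: 15+34+29+14+4 = 96
W→B→S→V→J→U: 15+34+33+18+14 = 114
W→B→S→V→U→J: 15+34+33+4+14 = 100
W→B→S→U→J→V: 15+34+37+14+18 = 118
W→B→S→U→V→J: 15+34+37+4+18 = 108
W→B→J→S→V→U: 15+5+29+33+4 = 86
W→B→J→S→U→V: 15+5+29+37+4 = 90
W→B→J→V→S→U: 15+5+18+33+37 = 108
W→B→J→V→U→S: 15+5+18+4+37 = 79
W→B→J→U→S→V: 15+5+14+37+33 = 104
W→B→J→U→V→S: 15+5+14+4+33 = 71
W→B→V→S→J→U: 15+13+33+29+14 = 104
W→B→V→S→U→J: 15+13+33+37+14 = 112
… (106 more)
W→V→U→B→J→S: 21+4+9+5+29 = 68  ← best
The minimum is 68.
One shortest path: W → V → U → B → J → S.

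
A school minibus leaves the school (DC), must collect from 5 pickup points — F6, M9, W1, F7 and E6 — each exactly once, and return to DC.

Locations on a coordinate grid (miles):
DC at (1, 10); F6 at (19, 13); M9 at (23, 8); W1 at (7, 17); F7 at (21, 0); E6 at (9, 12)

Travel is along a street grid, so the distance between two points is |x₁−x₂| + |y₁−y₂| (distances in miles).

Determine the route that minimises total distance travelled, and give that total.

Minimum total distance: 80 miles.

There are 60 distinct closed tours to check (reversals are equivalent).
DC-F6-M9-W1-F7-E6-DC: 21+9+25+31+24+10 = 120
DC-F6-M9-W1-E6-F7-DC: 21+9+25+7+24+30 = 116
DC-F6-M9-F7-W1-E6-DC: 21+9+10+31+7+10 = 88
DC-F6-M9-F7-E6-W1-DC: 21+9+10+24+7+13 = 84
DC-F6-M9-E6-W1-F7-DC: 21+9+18+7+31+30 = 116
DC-F6-M9-E6-F7-W1-DC: 21+9+18+24+31+13 = 116
DC-F6-W1-M9-F7-E6-DC: 21+16+25+10+24+10 = 106
DC-F6-W1-M9-E6-F7-DC: 21+16+25+18+24+30 = 134
DC-F6-W1-F7-M9-E6-DC: 21+16+31+10+18+10 = 106
DC-F6-W1-F7-E6-M9-DC: 21+16+31+24+18+24 = 134
DC-F6-W1-E6-M9-F7-DC: 21+16+7+18+10+30 = 102
DC-F6-W1-E6-F7-M9-DC: 21+16+7+24+10+24 = 102
DC-F6-F7-M9-W1-E6-DC: 21+15+10+25+7+10 = 88
DC-F6-F7-M9-E6-W1-DC: 21+15+10+18+7+13 = 84
… (46 more)
DC-M9-F7-F6-E6-W1-DC: 24+10+15+11+7+13 = 80  ← best
The minimum is 80.
One optimal route: DC → M9 → F7 → F6 → E6 → W1 → DC (or its reverse).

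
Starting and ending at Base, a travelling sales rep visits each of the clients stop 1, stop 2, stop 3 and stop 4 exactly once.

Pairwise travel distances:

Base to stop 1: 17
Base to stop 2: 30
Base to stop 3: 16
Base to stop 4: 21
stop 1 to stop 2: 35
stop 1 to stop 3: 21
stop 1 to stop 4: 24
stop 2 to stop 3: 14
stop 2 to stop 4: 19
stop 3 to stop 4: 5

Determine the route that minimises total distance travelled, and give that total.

Minimum total distance: 90.

Base → stop 1 → stop 2 → stop 3 → stop 4 → Base: 17+35+14+5+21 = 92
Base → stop 1 → stop 2 → stop 4 → stop 3 → Base: 17+35+19+5+16 = 92
Base → stop 1 → stop 3 → stop 2 → stop 4 → Base: 17+21+14+19+21 = 92
Base → stop 1 → stop 3 → stop 4 → stop 2 → Base: 17+21+5+19+30 = 92
Base → stop 1 → stop 4 → stop 2 → stop 3 → Base: 17+24+19+14+16 = 90
Base → stop 1 → stop 4 → stop 3 → stop 2 → Base: 17+24+5+14+30 = 90
Base → stop 2 → stop 1 → stop 3 → stop 4 → Base: 30+35+21+5+21 = 112
Base → stop 2 → stop 1 → stop 4 → stop 3 → Base: 30+35+24+5+16 = 110
Base → stop 2 → stop 3 → stop 1 → stop 4 → Base: 30+14+21+24+21 = 110
Base → stop 2 → stop 4 → stop 1 → stop 3 → Base: 30+19+24+21+16 = 110
Base → stop 3 → stop 1 → stop 2 → stop 4 → Base: 16+21+35+19+21 = 112
Base → stop 3 → stop 2 → stop 1 → stop 4 → Base: 16+14+35+24+21 = 110
The minimum is 90.
One optimal route: Base → stop 1 → stop 4 → stop 2 → stop 3 → Base (or its reverse).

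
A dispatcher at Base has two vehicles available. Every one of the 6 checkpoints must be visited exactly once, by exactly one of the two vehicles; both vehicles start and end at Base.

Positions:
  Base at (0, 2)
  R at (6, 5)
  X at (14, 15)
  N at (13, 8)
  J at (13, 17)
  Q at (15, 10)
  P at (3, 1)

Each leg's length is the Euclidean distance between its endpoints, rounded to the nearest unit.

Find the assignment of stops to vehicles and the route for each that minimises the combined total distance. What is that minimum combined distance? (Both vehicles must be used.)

51 — the smallest possible combined total.

There are 2^5 − 1 = 31 ways to divide the 6 stops into two non-empty groups. For each, the best each vehicle can do is its own shortest tour through its group:
  {R} + {X, N, J, Q, P}: 14 + 45 = 59
  {X} + {R, N, J, Q, P}: 38 + 46 = 84
  {R, X} + {N, J, Q, P}: 39 + 45 = 84
  {N} + {R, X, J, Q, P}: 28 + 45 = 73
  {R, N} + {X, J, Q, P}: 29 + 45 = 74
  {X, N} + {R, J, Q, P}: 40 + 45 = 85
  … (31 splits in total)
  {R, X, N, J, Q} + {P}: 45 + 6 = 51  ← best
Best: vehicle 1 Base → R → N → Q → X → J → Base = 45; vehicle 2 Base → P → Base = 6; combined 51.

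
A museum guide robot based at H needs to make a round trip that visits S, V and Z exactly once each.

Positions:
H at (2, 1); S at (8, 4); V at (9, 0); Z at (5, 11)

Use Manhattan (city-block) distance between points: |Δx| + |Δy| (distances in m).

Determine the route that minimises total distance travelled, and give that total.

There are 3 distinct closed tours to check (reversals are equivalent).
H-S-V-Z-H: 9+5+15+13 = 42
H-S-Z-V-H: 9+10+15+8 = 42
H-V-S-Z-H: 8+5+10+13 = 36
The minimum is 36.
One optimal route: H → V → S → Z → H (or its reverse).

Minimum total distance: 36 m.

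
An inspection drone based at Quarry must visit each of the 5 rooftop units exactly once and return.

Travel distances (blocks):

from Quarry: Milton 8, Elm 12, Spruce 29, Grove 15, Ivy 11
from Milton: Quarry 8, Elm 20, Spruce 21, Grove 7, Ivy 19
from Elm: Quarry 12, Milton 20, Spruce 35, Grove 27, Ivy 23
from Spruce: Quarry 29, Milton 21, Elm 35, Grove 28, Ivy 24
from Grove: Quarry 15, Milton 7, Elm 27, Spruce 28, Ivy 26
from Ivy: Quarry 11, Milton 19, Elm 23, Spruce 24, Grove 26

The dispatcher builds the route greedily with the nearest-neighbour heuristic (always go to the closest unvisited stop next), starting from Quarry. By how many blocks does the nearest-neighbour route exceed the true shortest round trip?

The nearest-neighbour route is 26 blocks longer than optimal.

Quarry: Milton=8, Ivy=11, Elm=12, Grove=15, Spruce=29 ⇒ Milton
Milton: Grove=7, Ivy=19, Elm=20, Spruce=21 ⇒ Grove
Grove: Ivy=26, Elm=27, Spruce=28 ⇒ Ivy
Ivy: Elm=23, Spruce=24 ⇒ Elm
Elm: Spruce=35 ⇒ Spruce
NN route Quarry → Milton → Grove → Ivy → Elm → Spruce → Quarry costs 128.
Optimal: Quarry → Milton → Grove → Spruce → Ivy → Elm → Quarry costs 102 (by enumerating all 60 distinct tours).
Excess = 128 − 102 = 26.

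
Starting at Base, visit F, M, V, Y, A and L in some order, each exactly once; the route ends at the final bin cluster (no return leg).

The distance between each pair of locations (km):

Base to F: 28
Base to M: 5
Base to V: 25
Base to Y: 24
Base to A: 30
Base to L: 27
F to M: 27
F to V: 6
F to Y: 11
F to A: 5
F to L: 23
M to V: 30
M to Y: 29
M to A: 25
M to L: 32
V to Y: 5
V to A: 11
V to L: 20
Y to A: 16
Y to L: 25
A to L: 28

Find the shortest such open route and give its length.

There are 6! = 720 possible orderings.
Base→F→M→V→Y→A→L: 28+27+30+5+16+28 = 134
Base→F→M→V→Y→L→A: 28+27+30+5+25+28 = 143
Base→F→M→V→A→Y→L: 28+27+30+11+16+25 = 137
Base→F→M→V→A→L→Y: 28+27+30+11+28+25 = 149
Base→F→M→V→L→Y→A: 28+27+30+20+25+16 = 146
Base→F→M→V→L→A→Y: 28+27+30+20+28+16 = 149
Base→F→M→Y→V→A→L: 28+27+29+5+11+28 = 128
Base→F→M→Y→V→L→A: 28+27+29+5+20+28 = 137
… (712 more)
Base→M→A→F→V→Y→L: 5+25+5+6+5+25 = 71  ← best
The minimum is 71.
One shortest path: Base → M → A → F → V → Y → L.

Minimum one-way distance = 71 km.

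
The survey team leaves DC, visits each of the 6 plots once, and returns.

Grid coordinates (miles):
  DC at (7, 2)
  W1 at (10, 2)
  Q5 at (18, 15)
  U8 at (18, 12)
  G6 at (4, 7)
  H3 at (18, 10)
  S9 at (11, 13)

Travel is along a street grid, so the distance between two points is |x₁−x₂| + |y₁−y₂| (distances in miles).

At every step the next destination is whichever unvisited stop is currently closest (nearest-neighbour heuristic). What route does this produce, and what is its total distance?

DC → [W1:3 / G6:8 / S9:15 / H3:19 / U8:21 / Q5:24] → W1 (3)
W1 → [G6:11 / S9:12 / H3:16 / U8:18 / Q5:21] → G6 (11)
G6 → [S9:13 / H3:17 / U8:19 / Q5:22] → S9 (13)
S9 → [U8:8 / Q5:9 / H3:10] → U8 (8)
U8 → [H3:2 / Q5:3] → H3 (2)
H3 → [Q5:5] → Q5 (5)
Return Q5→DC: 24.
Total = 3 + 11 + 13 + 8 + 2 + 5 + 24 = 66.

Nearest-neighbour total = 66 miles; route DC → W1 → G6 → S9 → U8 → H3 → Q5 → DC.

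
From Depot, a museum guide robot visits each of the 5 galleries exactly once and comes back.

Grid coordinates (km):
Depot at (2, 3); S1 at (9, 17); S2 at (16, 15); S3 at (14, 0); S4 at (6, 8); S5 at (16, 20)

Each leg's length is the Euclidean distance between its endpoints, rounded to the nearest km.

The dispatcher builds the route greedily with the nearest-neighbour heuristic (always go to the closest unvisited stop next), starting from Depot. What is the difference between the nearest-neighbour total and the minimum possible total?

The nearest-neighbour route is 4 km longer than optimal.

From Depot: S4=6, S3=12, S1=16, S2=18, S5=22 → choose S4 (6).
From S4: S1=9, S3=11, S2=12, S5=16 → choose S1 (9).
From S1: S2=7, S5=8, S3=18 → choose S2 (7).
From S2: S5=5, S3=15 → choose S5 (5).
From S5: S3=20 → choose S3 (20).
NN route Depot → S4 → S1 → S2 → S5 → S3 → Depot costs 59.
Optimal: Depot → S3 → S2 → S5 → S1 → S4 → Depot costs 55 (by enumerating all 60 distinct tours).
Excess = 59 − 55 = 4.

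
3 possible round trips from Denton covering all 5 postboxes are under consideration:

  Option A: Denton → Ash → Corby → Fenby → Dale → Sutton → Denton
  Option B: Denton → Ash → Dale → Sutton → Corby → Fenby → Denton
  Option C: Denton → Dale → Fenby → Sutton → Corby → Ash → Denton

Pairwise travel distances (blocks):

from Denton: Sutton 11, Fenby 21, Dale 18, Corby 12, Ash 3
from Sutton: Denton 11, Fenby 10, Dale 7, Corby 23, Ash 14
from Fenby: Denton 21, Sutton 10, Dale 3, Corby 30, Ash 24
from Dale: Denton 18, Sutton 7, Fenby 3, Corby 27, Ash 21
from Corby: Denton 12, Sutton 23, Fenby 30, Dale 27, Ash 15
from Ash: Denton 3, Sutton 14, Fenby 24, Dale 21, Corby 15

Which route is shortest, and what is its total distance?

Option A: 3 + 15 + 30 + 3 + 7 + 11 = 69
Option B: 3 + 21 + 7 + 23 + 30 + 21 = 105
Option C: 18 + 3 + 10 + 23 + 15 + 3 = 72

69 blocks — Option A is the shortest.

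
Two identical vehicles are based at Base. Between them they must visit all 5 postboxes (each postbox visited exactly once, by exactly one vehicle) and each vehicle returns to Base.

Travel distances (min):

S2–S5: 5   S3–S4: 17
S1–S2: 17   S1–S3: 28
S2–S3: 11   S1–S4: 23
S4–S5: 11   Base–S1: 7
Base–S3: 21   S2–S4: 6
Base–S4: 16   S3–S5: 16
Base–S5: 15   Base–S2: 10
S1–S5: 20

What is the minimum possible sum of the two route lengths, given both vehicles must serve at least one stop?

78 min — the smallest possible combined total.

Try each way of splitting the stops between the two vehicles (each non-empty) and, for each split, find the best tour for each vehicle:
  {S1} + {S2, S3, S4, S5}: 14 + 64 = 78
  {S2} + {S1, S3, S4, S5}: 20 + 76 = 96
  {S1, S2} + {S3, S4, S5}: 34 + 64 = 98
  {S3} + {S1, S2, S4, S5}: 42 + 54 = 96
  {S1, S3} + {S2, S4, S5}: 56 + 42 = 98
  {S2, S3} + {S1, S4, S5}: 42 + 54 = 96
  … (15 splits in total)
Best: vehicle 1 Base → S1 → Base = 14; vehicle 2 Base → S2 → S3 → S4 → S5 → Base = 64; combined 78.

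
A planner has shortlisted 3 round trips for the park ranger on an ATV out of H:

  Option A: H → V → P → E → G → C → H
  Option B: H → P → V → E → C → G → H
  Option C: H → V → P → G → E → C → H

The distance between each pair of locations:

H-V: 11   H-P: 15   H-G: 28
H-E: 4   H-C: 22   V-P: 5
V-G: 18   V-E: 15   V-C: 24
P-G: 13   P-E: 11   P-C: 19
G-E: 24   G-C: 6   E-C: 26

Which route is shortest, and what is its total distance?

Shortest is Option A, total 79.

Option A: 11 + 5 + 11 + 24 + 6 + 22 = 79
Option B: 15 + 5 + 15 + 26 + 6 + 28 = 95
Option C: 11 + 5 + 13 + 24 + 26 + 22 = 101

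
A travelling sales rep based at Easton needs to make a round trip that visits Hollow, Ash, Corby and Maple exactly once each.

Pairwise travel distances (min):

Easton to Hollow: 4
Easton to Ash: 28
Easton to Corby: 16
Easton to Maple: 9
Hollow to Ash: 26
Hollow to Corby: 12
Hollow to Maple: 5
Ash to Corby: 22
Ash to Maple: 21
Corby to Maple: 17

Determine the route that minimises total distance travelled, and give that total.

Minimum total distance: 68 min.

There are 12 distinct closed tours to check (reversals are equivalent).
Easton → Hollow → Ash → Corby → Maple → Easton: 4+26+22+17+9 = 78
Easton → Hollow → Ash → Maple → Corby → Easton: 4+26+21+17+16 = 84
Easton → Hollow → Corby → Ash → Maple → Easton: 4+12+22+21+9 = 68
Easton → Hollow → Corby → Maple → Ash → Easton: 4+12+17+21+28 = 82
Easton → Hollow → Maple → Ash → Corby → Easton: 4+5+21+22+16 = 68
Easton → Hollow → Maple → Corby → Ash → Easton: 4+5+17+22+28 = 76
Easton → Ash → Hollow → Corby → Maple → Easton: 28+26+12+17+9 = 92
Easton → Ash → Hollow → Maple → Corby → Easton: 28+26+5+17+16 = 92
Easton → Ash → Corby → Hollow → Maple → Easton: 28+22+12+5+9 = 76
Easton → Ash → Maple → Hollow → Corby → Easton: 28+21+5+12+16 = 82
Easton → Corby → Hollow → Ash → Maple → Easton: 16+12+26+21+9 = 84
Easton → Corby → Ash → Hollow → Maple → Easton: 16+22+26+5+9 = 78
The minimum is 68.
One optimal route: Easton → Hollow → Corby → Ash → Maple → Easton (or its reverse).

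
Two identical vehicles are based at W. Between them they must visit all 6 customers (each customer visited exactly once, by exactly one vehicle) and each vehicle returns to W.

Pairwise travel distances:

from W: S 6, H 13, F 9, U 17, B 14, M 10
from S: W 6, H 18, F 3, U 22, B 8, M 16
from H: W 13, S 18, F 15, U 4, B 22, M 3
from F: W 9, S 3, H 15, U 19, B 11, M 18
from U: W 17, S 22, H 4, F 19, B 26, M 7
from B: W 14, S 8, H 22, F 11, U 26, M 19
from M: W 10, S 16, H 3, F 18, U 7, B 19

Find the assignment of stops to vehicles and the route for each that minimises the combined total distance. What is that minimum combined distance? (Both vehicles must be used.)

Try each way of splitting the stops between the two vehicles (each non-empty) and, for each split, find the best tour for each vehicle:
  {S} + {H, F, U, B, M}: 12 + 61 = 73
  {H} + {S, F, U, B, M}: 26 + 61 = 87
  {S, H} + {F, U, B, M}: 37 + 61 = 98
  {F} + {S, H, U, B, M}: 18 + 57 = 75
  {S, F} + {H, U, B, M}: 18 + 57 = 75
  {H, F} + {S, U, B, M}: 37 + 57 = 94
  … (31 splits in total)
  {S, F, B} + {H, U, M}: 34 + 34 = 68  ← best
Best: vehicle 1 W → S → F → B → W = 34; vehicle 2 W → H → U → M → W = 34; combined 68.

68 — the smallest possible combined total.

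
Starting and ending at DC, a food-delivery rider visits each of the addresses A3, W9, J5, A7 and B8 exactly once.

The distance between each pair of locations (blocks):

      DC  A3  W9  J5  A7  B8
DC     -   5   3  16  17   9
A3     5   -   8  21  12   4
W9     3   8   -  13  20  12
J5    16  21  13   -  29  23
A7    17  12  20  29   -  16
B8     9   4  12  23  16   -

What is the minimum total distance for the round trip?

Shortest round trip = 70 blocks.

There are 60 distinct closed tours to check (reversals are equivalent).
DC → A3 → W9 → J5 → A7 → B8 → DC: 5+8+13+29+16+9 = 80
DC → A3 → W9 → J5 → B8 → A7 → DC: 5+8+13+23+16+17 = 82
DC → A3 → W9 → A7 → J5 → B8 → DC: 5+8+20+29+23+9 = 94
DC → A3 → W9 → A7 → B8 → J5 → DC: 5+8+20+16+23+16 = 88
DC → A3 → W9 → B8 → J5 → A7 → DC: 5+8+12+23+29+17 = 94
DC → A3 → W9 → B8 → A7 → J5 → DC: 5+8+12+16+29+16 = 86
DC → A3 → J5 → W9 → A7 → B8 → DC: 5+21+13+20+16+9 = 84
DC → A3 → J5 → W9 → B8 → A7 → DC: 5+21+13+12+16+17 = 84
DC → A3 → J5 → A7 → W9 → B8 → DC: 5+21+29+20+12+9 = 96
DC → A3 → J5 → A7 → B8 → W9 → DC: 5+21+29+16+12+3 = 86
DC → A3 → J5 → B8 → W9 → A7 → DC: 5+21+23+12+20+17 = 98
DC → A3 → J5 → B8 → A7 → W9 → DC: 5+21+23+16+20+3 = 88
DC → A3 → A7 → W9 → J5 → B8 → DC: 5+12+20+13+23+9 = 82
DC → A3 → A7 → W9 → B8 → J5 → DC: 5+12+20+12+23+16 = 88
… (46 more)
DC → A3 → B8 → A7 → J5 → W9 → DC: 5+4+16+29+13+3 = 70  ← best
The minimum is 70.
One optimal route: DC → A3 → B8 → A7 → J5 → W9 → DC (or its reverse).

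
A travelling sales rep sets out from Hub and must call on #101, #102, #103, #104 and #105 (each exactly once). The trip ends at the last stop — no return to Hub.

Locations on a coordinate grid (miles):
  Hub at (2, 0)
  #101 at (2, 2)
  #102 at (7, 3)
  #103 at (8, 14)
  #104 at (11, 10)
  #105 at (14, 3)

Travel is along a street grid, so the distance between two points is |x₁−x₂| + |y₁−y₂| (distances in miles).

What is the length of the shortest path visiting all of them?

32 miles — the minimum one-way total.

There are 5! = 120 possible orderings.
Hub→#101→#102→#103→#104→#105: 2+6+12+7+10 = 37
Hub→#101→#102→#103→#105→#104: 2+6+12+17+10 = 47
Hub→#101→#102→#104→#103→#105: 2+6+11+7+17 = 43
Hub→#101→#102→#104→#105→#103: 2+6+11+10+17 = 46
Hub→#101→#102→#105→#103→#104: 2+6+7+17+7 = 39
Hub→#101→#102→#105→#104→#103: 2+6+7+10+7 = 32
Hub→#101→#103→#102→#104→#105: 2+18+12+11+10 = 53
Hub→#101→#103→#102→#105→#104: 2+18+12+7+10 = 49
Hub→#101→#103→#104→#102→#105: 2+18+7+11+7 = 45
Hub→#101→#103→#104→#105→#102: 2+18+7+10+7 = 44
Hub→#101→#103→#105→#102→#104: 2+18+17+7+11 = 55
Hub→#101→#103→#105→#104→#102: 2+18+17+10+11 = 58
Hub→#101→#104→#102→#103→#105: 2+17+11+12+17 = 59
Hub→#101→#104→#102→#105→#103: 2+17+11+7+17 = 54
… (106 more)
The minimum is 32.
One shortest path: Hub → #101 → #102 → #105 → #104 → #103.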